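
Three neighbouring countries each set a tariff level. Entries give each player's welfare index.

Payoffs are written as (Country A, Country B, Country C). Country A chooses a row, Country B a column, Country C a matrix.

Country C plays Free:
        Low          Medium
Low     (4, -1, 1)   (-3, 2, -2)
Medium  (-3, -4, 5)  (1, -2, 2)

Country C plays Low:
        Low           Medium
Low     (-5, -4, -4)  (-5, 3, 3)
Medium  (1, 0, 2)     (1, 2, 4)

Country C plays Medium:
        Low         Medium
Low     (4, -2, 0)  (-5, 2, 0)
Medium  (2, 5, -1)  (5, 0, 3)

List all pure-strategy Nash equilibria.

(Low, Low, Free): Country B can switch to Medium (-1 → 2). Not NE.
(Low, Low, Low): Country A can switch to Medium (-5 → 1). Not NE.
(Low, Low, Medium): Country B can switch to Medium (-2 → 2). Not NE.
(Low, Medium, Free): Country A can switch to Medium (-3 → 1). Not NE.
(Low, Medium, Low): Country A can switch to Medium (-5 → 1). Not NE.
(Low, Medium, Medium): Country A can switch to Medium (-5 → 5). Not NE.
(Medium, Medium, Low): Country A gets 1, best alternative -5; Country B gets 2, best alternative 0; Country C gets 4, best alternative 3. No profitable deviation — NE.
(The remaining 5 profiles each have a profitable deviation by the same check.)

The unique pure-strategy Nash equilibrium is (Medium, Medium, Low).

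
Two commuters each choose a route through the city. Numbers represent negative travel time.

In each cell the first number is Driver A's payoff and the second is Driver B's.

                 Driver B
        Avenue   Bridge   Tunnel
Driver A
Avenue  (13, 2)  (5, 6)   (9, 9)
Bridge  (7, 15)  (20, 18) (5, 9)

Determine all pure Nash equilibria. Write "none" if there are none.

The pure Nash equilibria are (Avenue, Tunnel) and (Bridge, Bridge).

Driver A against Avenue: payoffs 13, 7 → best response Avenue.
Driver A against Bridge: payoffs 5, 20 → best response Bridge.
Driver A against Tunnel: payoffs 9, 5 → best response Avenue.
Driver B against Avenue: payoffs 2, 6, 9 → best response Tunnel.
Driver B against Bridge: payoffs 15, 18, 9 → best response Bridge.
Mutual best responses: (Avenue, Tunnel); (Bridge, Bridge).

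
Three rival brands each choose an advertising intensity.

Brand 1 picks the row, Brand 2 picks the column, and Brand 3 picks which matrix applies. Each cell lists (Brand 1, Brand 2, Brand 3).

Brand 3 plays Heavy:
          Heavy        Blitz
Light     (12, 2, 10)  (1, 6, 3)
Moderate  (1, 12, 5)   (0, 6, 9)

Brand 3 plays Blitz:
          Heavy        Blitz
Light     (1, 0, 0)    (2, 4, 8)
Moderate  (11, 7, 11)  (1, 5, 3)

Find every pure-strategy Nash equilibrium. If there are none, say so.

(Light, Blitz, Blitz), (Moderate, Heavy, Blitz)

(Light, Heavy, Heavy): Brand 2 can switch to Blitz (2 → 6). Not NE.
(Light, Heavy, Blitz): Brand 1 can switch to Moderate (1 → 11). Not NE.
(Light, Blitz, Heavy): Brand 3 can switch to Blitz (3 → 8). Not NE.
(Light, Blitz, Blitz): Brand 1 gets 2, best alternative 1; Brand 2 gets 4, best alternative 0; Brand 3 gets 8, best alternative 3. No profitable deviation — NE.
(Moderate, Heavy, Heavy): Brand 1 can switch to Light (1 → 12). Not NE.
(Moderate, Heavy, Blitz): Brand 1 gets 11, best alternative 1; Brand 2 gets 7, best alternative 5; Brand 3 gets 11, best alternative 5. No profitable deviation — NE.
(Moderate, Blitz, Heavy): Brand 1 can switch to Light (0 → 1). Not NE.
(Moderate, Blitz, Blitz): Brand 1 can switch to Light (1 → 2). Not NE.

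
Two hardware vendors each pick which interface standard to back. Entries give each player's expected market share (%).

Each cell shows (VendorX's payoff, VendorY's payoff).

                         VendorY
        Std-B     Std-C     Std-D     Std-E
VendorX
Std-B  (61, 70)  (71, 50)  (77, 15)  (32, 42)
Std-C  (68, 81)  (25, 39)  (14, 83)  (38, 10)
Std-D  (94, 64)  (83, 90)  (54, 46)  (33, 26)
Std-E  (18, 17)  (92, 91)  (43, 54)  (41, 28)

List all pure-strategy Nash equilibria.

The unique pure-strategy Nash equilibrium is (Std-E, Std-C).

VendorX against Std-B: payoffs 61, 68, 94, 18 → best response Std-D.
VendorX against Std-C: payoffs 71, 25, 83, 92 → best response Std-E.
VendorX against Std-D: payoffs 77, 14, 54, 43 → best response Std-B.
VendorX against Std-E: payoffs 32, 38, 33, 41 → best response Std-E.
VendorY against Std-B: payoffs 70, 50, 15, 42 → best response Std-B.
VendorY against Std-C: payoffs 81, 39, 83, 10 → best response Std-D.
VendorY against Std-D: payoffs 64, 90, 46, 26 → best response Std-C.
VendorY against Std-E: payoffs 17, 91, 54, 28 → best response Std-C.
Mutual best responses: (Std-E, Std-C).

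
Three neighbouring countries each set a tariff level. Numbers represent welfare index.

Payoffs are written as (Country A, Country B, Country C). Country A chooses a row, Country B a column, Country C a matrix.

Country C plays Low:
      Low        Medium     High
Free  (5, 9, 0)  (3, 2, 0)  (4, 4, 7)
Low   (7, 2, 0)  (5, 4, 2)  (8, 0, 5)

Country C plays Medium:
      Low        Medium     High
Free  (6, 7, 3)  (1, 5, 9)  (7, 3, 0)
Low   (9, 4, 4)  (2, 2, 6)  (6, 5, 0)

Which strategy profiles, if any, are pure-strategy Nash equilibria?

No pure-strategy Nash equilibrium.

Mark each player's best response to every combination of opponents' strategies; a profile where every player is best-responding is a pure Nash equilibrium.
Country A against (Low, Low): payoffs 5, 7 → best response Low.
Country A against (Low, Medium): payoffs 6, 9 → best response Low.
Country A against (Medium, Low): payoffs 3, 5 → best response Low.
Country A against (Medium, Medium): payoffs 1, 2 → best response Low.
Country A against (High, Low): payoffs 4, 8 → best response Low.
Country A against (High, Medium): payoffs 7, 6 → best response Free.
Country B against (Free, Low): payoffs 9, 2, 4 → best response Low.
Country B against (Free, Medium): payoffs 7, 5, 3 → best response Low.
Country B against (Low, Low): payoffs 2, 4, 0 → best response Medium.
Country B against (Low, Medium): payoffs 4, 2, 5 → best response High.
Country C against (Free, Low): payoffs 0, 3 → best response Medium.
Country C against (Free, Medium): payoffs 0, 9 → best response Medium.
Country C against (Free, High): payoffs 7, 0 → best response Low.
Country C against (Low, Low): payoffs 0, 4 → best response Medium.
Country C against (Low, Medium): payoffs 2, 6 → best response Medium.
Country C against (Low, High): payoffs 5, 0 → best response Low.
No profile is a mutual best response for all players.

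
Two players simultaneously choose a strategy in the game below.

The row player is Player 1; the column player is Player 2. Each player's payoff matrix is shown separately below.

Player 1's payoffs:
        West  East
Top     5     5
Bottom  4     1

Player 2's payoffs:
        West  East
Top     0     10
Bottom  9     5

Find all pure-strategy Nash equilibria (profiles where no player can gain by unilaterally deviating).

Check each profile: it is a Nash equilibrium iff no player can strictly gain by switching unilaterally.
(Top, West): Player 2 can switch to East (0 → 10). Not NE.
(Top, East): Player 1 gets 5, best alternative 1; Player 2 gets 10, best alternative 0. No profitable deviation — NE.
(Bottom, West): Player 1 can switch to Top (4 → 5). Not NE.
(Bottom, East): Player 1 can switch to Top (1 → 5). Not NE.

Pure NE: (Top, East)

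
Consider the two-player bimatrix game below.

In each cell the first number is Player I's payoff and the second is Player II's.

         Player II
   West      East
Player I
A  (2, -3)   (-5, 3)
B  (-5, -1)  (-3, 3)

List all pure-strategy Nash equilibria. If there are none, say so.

The unique pure-strategy Nash equilibrium is (B, East).

Player I against West: payoffs 2, -5 → best response A.
Player I against East: payoffs -5, -3 → best response B.
Player II against A: payoffs -3, 3 → best response East.
Player II against B: payoffs -1, 3 → best response East.
Mutual best responses: (B, East).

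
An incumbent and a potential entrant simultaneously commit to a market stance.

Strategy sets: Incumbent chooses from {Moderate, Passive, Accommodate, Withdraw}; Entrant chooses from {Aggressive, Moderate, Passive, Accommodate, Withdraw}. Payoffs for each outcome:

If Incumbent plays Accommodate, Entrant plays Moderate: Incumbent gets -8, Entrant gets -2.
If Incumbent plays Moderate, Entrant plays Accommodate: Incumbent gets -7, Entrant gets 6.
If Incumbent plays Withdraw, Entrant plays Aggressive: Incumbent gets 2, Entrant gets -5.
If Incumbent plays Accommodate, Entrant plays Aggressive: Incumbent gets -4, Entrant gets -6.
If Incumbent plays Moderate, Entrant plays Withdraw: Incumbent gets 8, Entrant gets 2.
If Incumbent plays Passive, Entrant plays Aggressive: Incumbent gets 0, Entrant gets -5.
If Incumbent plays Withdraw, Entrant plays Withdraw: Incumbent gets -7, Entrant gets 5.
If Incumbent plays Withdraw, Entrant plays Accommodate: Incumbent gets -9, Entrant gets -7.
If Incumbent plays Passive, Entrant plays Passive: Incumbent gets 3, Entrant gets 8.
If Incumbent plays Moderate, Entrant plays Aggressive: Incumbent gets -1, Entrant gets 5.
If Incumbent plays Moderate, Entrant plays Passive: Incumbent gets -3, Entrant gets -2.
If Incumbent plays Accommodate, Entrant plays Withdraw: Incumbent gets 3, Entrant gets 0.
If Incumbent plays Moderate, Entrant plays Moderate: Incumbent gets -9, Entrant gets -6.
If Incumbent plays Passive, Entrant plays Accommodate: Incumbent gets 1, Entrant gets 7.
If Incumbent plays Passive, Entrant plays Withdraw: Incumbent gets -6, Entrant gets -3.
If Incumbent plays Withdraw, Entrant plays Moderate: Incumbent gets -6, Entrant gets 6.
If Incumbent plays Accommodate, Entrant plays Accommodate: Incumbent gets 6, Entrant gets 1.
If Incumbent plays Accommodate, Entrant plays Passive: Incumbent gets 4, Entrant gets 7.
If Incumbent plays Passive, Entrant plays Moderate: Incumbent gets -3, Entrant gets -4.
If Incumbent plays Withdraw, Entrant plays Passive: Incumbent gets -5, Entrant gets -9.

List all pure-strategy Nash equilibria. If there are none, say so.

The unique pure-strategy Nash equilibrium is (Accommodate, Passive).

Incumbent against Aggressive: payoffs -1, 0, -4, 2 → best response Withdraw.
Incumbent against Moderate: payoffs -9, -3, -8, -6 → best response Passive.
Incumbent against Passive: payoffs -3, 3, 4, -5 → best response Accommodate.
Incumbent against Accommodate: payoffs -7, 1, 6, -9 → best response Accommodate.
Incumbent against Withdraw: payoffs 8, -6, 3, -7 → best response Moderate.
Entrant against Moderate: payoffs 5, -6, -2, 6, 2 → best response Accommodate.
Entrant against Passive: payoffs -5, -4, 8, 7, -3 → best response Passive.
Entrant against Accommodate: payoffs -6, -2, 7, 1, 0 → best response Passive.
Entrant against Withdraw: payoffs -5, 6, -9, -7, 5 → best response Moderate.
Mutual best responses: (Accommodate, Passive).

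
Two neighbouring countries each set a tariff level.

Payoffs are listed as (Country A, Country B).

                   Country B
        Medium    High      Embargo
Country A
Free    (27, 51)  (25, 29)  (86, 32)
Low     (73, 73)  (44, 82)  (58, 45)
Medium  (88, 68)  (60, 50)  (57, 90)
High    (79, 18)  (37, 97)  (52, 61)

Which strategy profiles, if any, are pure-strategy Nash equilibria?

none

For each player, find the best response to each opponent profile; mutual best responses are the pure NE.
Country A against Medium: payoffs 27, 73, 88, 79 → best response Medium.
Country A against High: payoffs 25, 44, 60, 37 → best response Medium.
Country A against Embargo: payoffs 86, 58, 57, 52 → best response Free.
Country B against Free: payoffs 51, 29, 32 → best response Medium.
Country B against Low: payoffs 73, 82, 45 → best response High.
Country B against Medium: payoffs 68, 50, 90 → best response Embargo.
Country B against High: payoffs 18, 97, 61 → best response High.
No profile is a mutual best response for all players.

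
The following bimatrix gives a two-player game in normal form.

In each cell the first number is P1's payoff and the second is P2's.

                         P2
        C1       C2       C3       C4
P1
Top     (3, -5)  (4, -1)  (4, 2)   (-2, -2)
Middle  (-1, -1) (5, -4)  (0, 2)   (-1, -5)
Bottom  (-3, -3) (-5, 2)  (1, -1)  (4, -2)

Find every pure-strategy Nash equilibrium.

Mark each player's best response to every combination of opponents' strategies; a profile where every player is best-responding is a pure Nash equilibrium.
P1 against C1: payoffs 3, -1, -3 → best response Top.
P1 against C2: payoffs 4, 5, -5 → best response Middle.
P1 against C3: payoffs 4, 0, 1 → best response Top.
P1 against C4: payoffs -2, -1, 4 → best response Bottom.
P2 against Top: payoffs -5, -1, 2, -2 → best response C3.
P2 against Middle: payoffs -1, -4, 2, -5 → best response C3.
P2 against Bottom: payoffs -3, 2, -1, -2 → best response C2.
Mutual best responses: (Top, C3).

Pure NE: (Top, C3)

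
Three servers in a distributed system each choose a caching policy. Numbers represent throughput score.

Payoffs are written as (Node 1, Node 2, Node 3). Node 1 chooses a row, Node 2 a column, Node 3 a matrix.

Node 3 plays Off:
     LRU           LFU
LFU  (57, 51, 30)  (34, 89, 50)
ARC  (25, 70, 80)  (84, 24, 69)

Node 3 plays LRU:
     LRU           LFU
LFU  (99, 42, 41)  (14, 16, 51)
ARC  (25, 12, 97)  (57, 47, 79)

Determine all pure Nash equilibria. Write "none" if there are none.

Pure-strategy Nash equilibria: (LFU, LRU, LRU), (ARC, LFU, LRU)

(LFU, LRU, Off): Node 2 can switch to LFU (51 → 89). Not NE.
(LFU, LRU, LRU): Node 1 gets 99, best alternative 25; Node 2 gets 42, best alternative 16; Node 3 gets 41, best alternative 30. No profitable deviation — NE.
(LFU, LFU, Off): Node 1 can switch to ARC (34 → 84). Not NE.
(LFU, LFU, LRU): Node 1 can switch to ARC (14 → 57). Not NE.
(ARC, LRU, Off): Node 1 can switch to LFU (25 → 57). Not NE.
(ARC, LRU, LRU): Node 1 can switch to LFU (25 → 99). Not NE.
(ARC, LFU, Off): Node 2 can switch to LRU (24 → 70). Not NE.
(ARC, LFU, LRU): Node 1 gets 57, best alternative 14; Node 2 gets 47, best alternative 12; Node 3 gets 79, best alternative 69. No profitable deviation — NE.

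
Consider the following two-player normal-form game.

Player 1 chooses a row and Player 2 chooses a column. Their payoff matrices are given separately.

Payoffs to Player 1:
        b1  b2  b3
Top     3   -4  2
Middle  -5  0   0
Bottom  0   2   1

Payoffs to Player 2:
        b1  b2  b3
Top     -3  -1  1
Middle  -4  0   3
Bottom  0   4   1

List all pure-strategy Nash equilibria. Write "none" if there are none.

The pure Nash equilibria are (Top, b3) and (Bottom, b2).

Player 1 against b1: payoffs 3, -5, 0 → best response Top.
Player 1 against b2: payoffs -4, 0, 2 → best response Bottom.
Player 1 against b3: payoffs 2, 0, 1 → best response Top.
Player 2 against Top: payoffs -3, -1, 1 → best response b3.
Player 2 against Middle: payoffs -4, 0, 3 → best response b3.
Player 2 against Bottom: payoffs 0, 4, 1 → best response b2.
Mutual best responses: (Top, b3); (Bottom, b2).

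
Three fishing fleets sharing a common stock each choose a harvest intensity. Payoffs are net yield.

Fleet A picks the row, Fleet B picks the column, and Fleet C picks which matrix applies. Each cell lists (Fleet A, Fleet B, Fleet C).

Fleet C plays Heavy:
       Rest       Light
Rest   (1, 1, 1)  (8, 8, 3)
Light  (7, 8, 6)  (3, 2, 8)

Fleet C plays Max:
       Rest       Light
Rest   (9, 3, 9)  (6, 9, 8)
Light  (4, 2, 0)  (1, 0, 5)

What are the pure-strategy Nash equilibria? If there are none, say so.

The pure Nash equilibria are (Rest, Light, Max), (Light, Rest, Heavy).

For each player, find the best response to each opponent profile; mutual best responses are the pure NE.
Fleet A against (Rest, Heavy): payoffs 1, 7 → best response Light.
Fleet A against (Rest, Max): payoffs 9, 4 → best response Rest.
Fleet A against (Light, Heavy): payoffs 8, 3 → best response Rest.
Fleet A against (Light, Max): payoffs 6, 1 → best response Rest.
Fleet B against (Rest, Heavy): payoffs 1, 8 → best response Light.
Fleet B against (Rest, Max): payoffs 3, 9 → best response Light.
Fleet B against (Light, Heavy): payoffs 8, 2 → best response Rest.
Fleet B against (Light, Max): payoffs 2, 0 → best response Rest.
Fleet C against (Rest, Rest): payoffs 1, 9 → best response Max.
Fleet C against (Rest, Light): payoffs 3, 8 → best response Max.
Fleet C against (Light, Rest): payoffs 6, 0 → best response Heavy.
Fleet C against (Light, Light): payoffs 8, 5 → best response Heavy.
Mutual best responses: (Rest, Light, Max); (Light, Rest, Heavy).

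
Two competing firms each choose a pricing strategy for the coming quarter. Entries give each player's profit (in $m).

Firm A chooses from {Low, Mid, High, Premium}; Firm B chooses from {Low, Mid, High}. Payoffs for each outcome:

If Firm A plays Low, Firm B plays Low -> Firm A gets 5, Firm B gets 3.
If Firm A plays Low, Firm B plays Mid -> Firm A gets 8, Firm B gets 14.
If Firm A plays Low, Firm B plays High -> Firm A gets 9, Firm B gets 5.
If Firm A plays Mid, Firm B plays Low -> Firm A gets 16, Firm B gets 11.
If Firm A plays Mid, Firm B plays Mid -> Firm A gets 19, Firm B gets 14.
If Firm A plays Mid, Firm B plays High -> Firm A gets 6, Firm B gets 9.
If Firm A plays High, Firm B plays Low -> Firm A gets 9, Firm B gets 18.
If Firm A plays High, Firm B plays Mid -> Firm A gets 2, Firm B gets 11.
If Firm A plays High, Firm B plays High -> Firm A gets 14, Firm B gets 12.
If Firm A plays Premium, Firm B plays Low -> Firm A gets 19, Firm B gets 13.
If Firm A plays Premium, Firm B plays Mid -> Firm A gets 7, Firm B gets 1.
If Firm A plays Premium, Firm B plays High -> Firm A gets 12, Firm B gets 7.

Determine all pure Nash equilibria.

Firm A against Low: payoffs 5, 16, 9, 19 → best response Premium.
Firm A against Mid: payoffs 8, 19, 2, 7 → best response Mid.
Firm A against High: payoffs 9, 6, 14, 12 → best response High.
Firm B against Low: payoffs 3, 14, 5 → best response Mid.
Firm B against Mid: payoffs 11, 14, 9 → best response Mid.
Firm B against High: payoffs 18, 11, 12 → best response Low.
Firm B against Premium: payoffs 13, 1, 7 → best response Low.
Mutual best responses: (Mid, Mid); (Premium, Low).

(Mid, Mid); (Premium, Low)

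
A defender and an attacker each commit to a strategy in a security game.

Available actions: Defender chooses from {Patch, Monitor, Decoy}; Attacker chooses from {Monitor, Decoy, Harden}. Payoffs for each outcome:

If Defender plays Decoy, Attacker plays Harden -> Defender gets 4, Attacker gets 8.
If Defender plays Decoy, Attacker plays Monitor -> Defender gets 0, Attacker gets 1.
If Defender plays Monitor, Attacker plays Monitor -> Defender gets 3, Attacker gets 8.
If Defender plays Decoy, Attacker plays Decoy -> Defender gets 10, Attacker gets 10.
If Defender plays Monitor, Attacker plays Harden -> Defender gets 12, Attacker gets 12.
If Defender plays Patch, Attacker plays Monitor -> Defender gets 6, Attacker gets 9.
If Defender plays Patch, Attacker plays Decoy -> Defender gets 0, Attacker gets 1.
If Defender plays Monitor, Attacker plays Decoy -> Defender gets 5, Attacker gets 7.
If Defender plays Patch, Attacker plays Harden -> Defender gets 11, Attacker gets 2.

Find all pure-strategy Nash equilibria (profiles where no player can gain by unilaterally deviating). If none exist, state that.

(Patch, Monitor), (Monitor, Harden), (Decoy, Decoy)

(Patch, Monitor): Defender gets 6, best alternative 3; Attacker gets 9, best alternative 2. No profitable deviation — NE.
(Patch, Decoy): Defender can switch to Monitor (0 → 5). Not NE.
(Patch, Harden): Defender can switch to Monitor (11 → 12). Not NE.
(Monitor, Monitor): Defender can switch to Patch (3 → 6). Not NE.
(Monitor, Decoy): Defender can switch to Decoy (5 → 10). Not NE.
(Monitor, Harden): Defender gets 12, best alternative 11; Attacker gets 12, best alternative 8. No profitable deviation — NE.
(Decoy, Monitor): Defender can switch to Patch (0 → 6). Not NE.
(Decoy, Decoy): Defender gets 10, best alternative 5; Attacker gets 10, best alternative 8. No profitable deviation — NE.
(Decoy, Harden): Defender can switch to Patch (4 → 11). Not NE.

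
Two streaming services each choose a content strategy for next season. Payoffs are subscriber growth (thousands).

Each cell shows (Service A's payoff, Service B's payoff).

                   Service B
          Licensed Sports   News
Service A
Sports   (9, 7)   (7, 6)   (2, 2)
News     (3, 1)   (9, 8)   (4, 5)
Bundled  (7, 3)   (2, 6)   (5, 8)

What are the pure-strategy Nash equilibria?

(Sports, Licensed); (News, Sports); (Bundled, News)

Service A against Licensed: payoffs 9, 3, 7 → best response Sports.
Service A against Sports: payoffs 7, 9, 2 → best response News.
Service A against News: payoffs 2, 4, 5 → best response Bundled.
Service B against Sports: payoffs 7, 6, 2 → best response Licensed.
Service B against News: payoffs 1, 8, 5 → best response Sports.
Service B against Bundled: payoffs 3, 6, 8 → best response News.
Mutual best responses: (Sports, Licensed); (News, Sports); (Bundled, News).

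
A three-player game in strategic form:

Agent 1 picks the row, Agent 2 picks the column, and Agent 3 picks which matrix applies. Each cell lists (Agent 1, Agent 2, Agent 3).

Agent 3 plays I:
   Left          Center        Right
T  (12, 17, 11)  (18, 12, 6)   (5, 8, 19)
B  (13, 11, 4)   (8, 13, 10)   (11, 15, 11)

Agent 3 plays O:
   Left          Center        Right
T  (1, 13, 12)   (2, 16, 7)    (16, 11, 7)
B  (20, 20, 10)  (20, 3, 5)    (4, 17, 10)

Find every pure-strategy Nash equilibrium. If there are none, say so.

The pure Nash equilibria are (B, Left, O), (B, Right, I).

For each strategy profile, look for a profitable unilateral deviation.
(T, Left, I): Agent 1 can switch to B (12 → 13). Not NE.
(T, Left, O): Agent 1 can switch to B (1 → 20). Not NE.
(T, Center, I): Agent 2 can switch to Left (12 → 17). Not NE.
(T, Center, O): Agent 1 can switch to B (2 → 20). Not NE.
(T, Right, I): Agent 1 can switch to B (5 → 11). Not NE.
(T, Right, O): Agent 2 can switch to Left (11 → 13). Not NE.
(B, Left, I): Agent 2 can switch to Center (11 → 13). Not NE.
(B, Left, O): Agent 1 gets 20, best alternative 1; Agent 2 gets 20, best alternative 17; Agent 3 gets 10, best alternative 4. No profitable deviation — NE.
(B, Center, I): Agent 1 can switch to T (8 → 18). Not NE.
(B, Center, O): Agent 2 can switch to Left (3 → 20). Not NE.
(B, Right, I): Agent 1 gets 11, best alternative 5; Agent 2 gets 15, best alternative 13; Agent 3 gets 11, best alternative 10. No profitable deviation — NE.
(B, Right, O): Agent 1 can switch to T (4 → 16). Not NE.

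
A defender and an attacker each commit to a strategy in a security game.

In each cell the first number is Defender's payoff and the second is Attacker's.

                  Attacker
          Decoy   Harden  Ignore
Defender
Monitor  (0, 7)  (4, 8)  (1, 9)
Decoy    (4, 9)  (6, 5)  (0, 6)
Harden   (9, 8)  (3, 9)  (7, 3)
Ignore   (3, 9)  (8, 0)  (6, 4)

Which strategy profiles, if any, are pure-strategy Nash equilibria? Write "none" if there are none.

Defender against Decoy: payoffs 0, 4, 9, 3 → best response Harden.
Defender against Harden: payoffs 4, 6, 3, 8 → best response Ignore.
Defender against Ignore: payoffs 1, 0, 7, 6 → best response Harden.
Attacker against Monitor: payoffs 7, 8, 9 → best response Ignore.
Attacker against Decoy: payoffs 9, 5, 6 → best response Decoy.
Attacker against Harden: payoffs 8, 9, 3 → best response Harden.
Attacker against Ignore: payoffs 9, 0, 4 → best response Decoy.
No profile is a mutual best response for all players.

This game has no pure Nash equilibrium.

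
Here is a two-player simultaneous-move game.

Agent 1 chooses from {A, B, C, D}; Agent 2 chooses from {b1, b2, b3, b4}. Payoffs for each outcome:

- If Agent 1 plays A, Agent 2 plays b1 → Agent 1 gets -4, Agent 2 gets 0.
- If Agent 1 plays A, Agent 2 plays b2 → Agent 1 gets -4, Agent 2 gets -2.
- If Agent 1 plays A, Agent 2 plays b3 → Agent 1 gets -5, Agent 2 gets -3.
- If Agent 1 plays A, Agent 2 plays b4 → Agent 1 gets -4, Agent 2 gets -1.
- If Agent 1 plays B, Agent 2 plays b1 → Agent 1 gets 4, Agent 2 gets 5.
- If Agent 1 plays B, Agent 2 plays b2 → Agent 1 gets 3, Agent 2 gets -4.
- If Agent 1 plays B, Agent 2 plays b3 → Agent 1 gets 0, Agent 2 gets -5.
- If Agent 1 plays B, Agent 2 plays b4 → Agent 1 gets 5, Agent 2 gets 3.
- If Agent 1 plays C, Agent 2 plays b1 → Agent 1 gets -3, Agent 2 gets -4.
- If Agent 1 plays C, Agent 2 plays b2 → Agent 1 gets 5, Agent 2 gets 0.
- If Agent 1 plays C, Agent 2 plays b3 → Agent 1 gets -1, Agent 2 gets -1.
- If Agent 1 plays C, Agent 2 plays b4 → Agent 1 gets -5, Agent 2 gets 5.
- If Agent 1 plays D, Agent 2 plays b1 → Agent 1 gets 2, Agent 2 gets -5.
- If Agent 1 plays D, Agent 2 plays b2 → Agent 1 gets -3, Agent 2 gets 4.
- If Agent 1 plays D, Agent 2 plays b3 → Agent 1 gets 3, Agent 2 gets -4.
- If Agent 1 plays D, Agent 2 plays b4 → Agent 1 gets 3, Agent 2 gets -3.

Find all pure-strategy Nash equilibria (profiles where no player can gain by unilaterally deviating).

Check each profile: it is a Nash equilibrium iff no player can strictly gain by switching unilaterally.
(A, b1): Agent 1 can switch to B (-4 → 4). Not NE.
(A, b2): Agent 1 can switch to B (-4 → 3). Not NE.
(A, b3): Agent 1 can switch to B (-5 → 0). Not NE.
(A, b4): Agent 1 can switch to B (-4 → 5). Not NE.
(B, b1): Agent 1 gets 4, best alternative 2; Agent 2 gets 5, best alternative 3. No profitable deviation — NE.
(B, b2): Agent 1 can switch to C (3 → 5). Not NE.
(B, b3): Agent 1 can switch to D (0 → 3). Not NE.
(B, b4): Agent 2 can switch to b1 (3 → 5). Not NE.
(C, b1): Agent 1 can switch to B (-3 → 4). Not NE.
(C, b2): Agent 2 can switch to b4 (0 → 5). Not NE.
(C, b3): Agent 1 can switch to B (-1 → 0). Not NE.
(The remaining 5 profiles each have a profitable deviation by the same check.)

The unique pure-strategy Nash equilibrium is (B, b1).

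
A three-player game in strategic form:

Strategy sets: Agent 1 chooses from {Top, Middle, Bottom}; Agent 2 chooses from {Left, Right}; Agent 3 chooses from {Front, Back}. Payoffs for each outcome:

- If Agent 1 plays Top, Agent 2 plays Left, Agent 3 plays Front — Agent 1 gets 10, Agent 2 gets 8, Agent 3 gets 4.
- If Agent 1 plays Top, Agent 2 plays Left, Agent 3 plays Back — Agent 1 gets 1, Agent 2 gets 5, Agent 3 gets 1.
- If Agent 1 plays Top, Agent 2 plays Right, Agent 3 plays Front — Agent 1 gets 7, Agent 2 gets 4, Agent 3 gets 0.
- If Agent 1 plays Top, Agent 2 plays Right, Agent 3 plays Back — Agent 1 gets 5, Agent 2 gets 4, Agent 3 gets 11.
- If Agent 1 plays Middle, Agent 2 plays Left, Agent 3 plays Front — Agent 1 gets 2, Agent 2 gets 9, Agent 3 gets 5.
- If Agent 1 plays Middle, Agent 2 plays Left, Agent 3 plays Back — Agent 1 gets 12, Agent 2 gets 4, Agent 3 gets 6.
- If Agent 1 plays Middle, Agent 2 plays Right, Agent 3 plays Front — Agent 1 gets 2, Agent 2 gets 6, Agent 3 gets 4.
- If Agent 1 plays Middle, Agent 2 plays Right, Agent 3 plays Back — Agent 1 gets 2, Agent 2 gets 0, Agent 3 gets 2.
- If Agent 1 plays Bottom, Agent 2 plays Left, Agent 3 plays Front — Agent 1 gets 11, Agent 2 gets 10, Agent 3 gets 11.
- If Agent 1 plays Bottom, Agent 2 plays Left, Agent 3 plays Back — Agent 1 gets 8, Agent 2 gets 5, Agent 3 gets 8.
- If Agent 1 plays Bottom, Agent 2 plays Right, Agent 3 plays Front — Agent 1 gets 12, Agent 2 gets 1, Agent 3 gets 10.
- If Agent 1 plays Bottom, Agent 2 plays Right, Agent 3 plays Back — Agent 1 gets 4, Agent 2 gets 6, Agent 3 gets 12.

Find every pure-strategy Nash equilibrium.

Pure-strategy Nash equilibria: (Middle, Left, Back), (Bottom, Left, Front)

Check each profile: it is a Nash equilibrium iff no player can strictly gain by switching unilaterally.
(Top, Left, Front): Agent 1 can switch to Bottom (10 → 11). Not NE.
(Top, Left, Back): Agent 1 can switch to Middle (1 → 12). Not NE.
(Top, Right, Front): Agent 1 can switch to Bottom (7 → 12). Not NE.
(Top, Right, Back): Agent 2 can switch to Left (4 → 5). Not NE.
(Middle, Left, Front): Agent 1 can switch to Top (2 → 10). Not NE.
(Middle, Left, Back): Agent 1 gets 12, best alternative 8; Agent 2 gets 4, best alternative 0; Agent 3 gets 6, best alternative 5. No profitable deviation — NE.
(Middle, Right, Front): Agent 1 can switch to Top (2 → 7). Not NE.
(Middle, Right, Back): Agent 1 can switch to Top (2 → 5). Not NE.
(Bottom, Left, Front): Agent 1 gets 11, best alternative 10; Agent 2 gets 10, best alternative 1; Agent 3 gets 11, best alternative 8. No profitable deviation — NE.
(Bottom, Left, Back): Agent 1 can switch to Middle (8 → 12). Not NE.
(Bottom, Right, Front): Agent 2 can switch to Left (1 → 10). Not NE.
(Bottom, Right, Back): Agent 1 can switch to Top (4 → 5). Not NE.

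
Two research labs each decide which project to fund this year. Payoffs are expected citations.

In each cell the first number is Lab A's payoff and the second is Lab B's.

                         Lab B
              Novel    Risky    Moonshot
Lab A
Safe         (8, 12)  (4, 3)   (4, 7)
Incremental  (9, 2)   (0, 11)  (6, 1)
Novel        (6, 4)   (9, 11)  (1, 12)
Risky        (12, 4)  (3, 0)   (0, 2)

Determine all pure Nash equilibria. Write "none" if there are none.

Lab A against Novel: payoffs 8, 9, 6, 12 → best response Risky.
Lab A against Risky: payoffs 4, 0, 9, 3 → best response Novel.
Lab A against Moonshot: payoffs 4, 6, 1, 0 → best response Incremental.
Lab B against Safe: payoffs 12, 3, 7 → best response Novel.
Lab B against Incremental: payoffs 2, 11, 1 → best response Risky.
Lab B against Novel: payoffs 4, 11, 12 → best response Moonshot.
Lab B against Risky: payoffs 4, 0, 2 → best response Novel.
Mutual best responses: (Risky, Novel).

Pure NE: (Risky, Novel)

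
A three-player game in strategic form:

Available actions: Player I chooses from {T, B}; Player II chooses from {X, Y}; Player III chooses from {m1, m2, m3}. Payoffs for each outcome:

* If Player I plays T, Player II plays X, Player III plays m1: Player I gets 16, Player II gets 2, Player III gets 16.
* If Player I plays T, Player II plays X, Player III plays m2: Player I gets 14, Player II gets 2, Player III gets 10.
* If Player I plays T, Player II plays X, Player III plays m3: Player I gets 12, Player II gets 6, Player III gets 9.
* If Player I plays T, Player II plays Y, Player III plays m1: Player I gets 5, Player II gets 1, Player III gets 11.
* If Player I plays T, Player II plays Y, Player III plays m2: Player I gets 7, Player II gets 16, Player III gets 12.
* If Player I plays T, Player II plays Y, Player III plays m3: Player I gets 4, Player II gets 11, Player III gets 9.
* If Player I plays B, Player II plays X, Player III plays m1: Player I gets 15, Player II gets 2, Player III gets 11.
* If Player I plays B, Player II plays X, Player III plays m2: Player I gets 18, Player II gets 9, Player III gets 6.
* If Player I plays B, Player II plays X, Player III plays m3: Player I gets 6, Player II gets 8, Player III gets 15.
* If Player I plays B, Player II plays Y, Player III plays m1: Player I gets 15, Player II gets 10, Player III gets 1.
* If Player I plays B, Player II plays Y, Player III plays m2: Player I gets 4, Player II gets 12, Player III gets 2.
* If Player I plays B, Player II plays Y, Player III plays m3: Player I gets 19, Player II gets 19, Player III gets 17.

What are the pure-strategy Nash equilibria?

The pure Nash equilibria are (T, X, m1), (T, Y, m2), (B, Y, m3).

Player I against (X, m1): payoffs 16, 15 → best response T.
Player I against (X, m2): payoffs 14, 18 → best response B.
Player I against (X, m3): payoffs 12, 6 → best response T.
Player I against (Y, m1): payoffs 5, 15 → best response B.
Player I against (Y, m2): payoffs 7, 4 → best response T.
Player I against (Y, m3): payoffs 4, 19 → best response B.
Player II against (T, m1): payoffs 2, 1 → best response X.
Player II against (T, m2): payoffs 2, 16 → best response Y.
Player II against (T, m3): payoffs 6, 11 → best response Y.
Player II against (B, m1): payoffs 2, 10 → best response Y.
Player II against (B, m2): payoffs 9, 12 → best response Y.
Player II against (B, m3): payoffs 8, 19 → best response Y.
Player III against (T, X): payoffs 16, 10, 9 → best response m1.
Player III against (T, Y): payoffs 11, 12, 9 → best response m2.
Player III against (B, X): payoffs 11, 6, 15 → best response m3.
Player III against (B, Y): payoffs 1, 2, 17 → best response m3.
Mutual best responses: (T, X, m1); (T, Y, m2); (B, Y, m3).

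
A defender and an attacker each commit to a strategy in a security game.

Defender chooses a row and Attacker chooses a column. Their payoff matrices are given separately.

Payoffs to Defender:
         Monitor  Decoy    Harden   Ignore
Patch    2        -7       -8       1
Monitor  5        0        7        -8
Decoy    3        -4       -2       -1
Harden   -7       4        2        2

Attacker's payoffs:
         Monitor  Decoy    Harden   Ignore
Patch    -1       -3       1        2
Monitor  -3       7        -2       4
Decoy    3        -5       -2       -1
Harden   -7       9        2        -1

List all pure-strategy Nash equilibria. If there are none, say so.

(Patch, Monitor): Defender can switch to Monitor (2 → 5). Not NE.
(Patch, Decoy): Defender can switch to Monitor (-7 → 0). Not NE.
(Patch, Harden): Defender can switch to Monitor (-8 → 7). Not NE.
(Patch, Ignore): Defender can switch to Harden (1 → 2). Not NE.
(Monitor, Monitor): Attacker can switch to Decoy (-3 → 7). Not NE.
(Monitor, Decoy): Defender can switch to Harden (0 → 4). Not NE.
(Monitor, Harden): Attacker can switch to Decoy (-2 → 7). Not NE.
(Monitor, Ignore): Defender can switch to Patch (-8 → 1). Not NE.
(Harden, Decoy): Defender gets 4, best alternative 0; Attacker gets 9, best alternative 2. No profitable deviation — NE.
(The remaining 7 profiles each have a profitable deviation by the same check.)

(Harden, Decoy)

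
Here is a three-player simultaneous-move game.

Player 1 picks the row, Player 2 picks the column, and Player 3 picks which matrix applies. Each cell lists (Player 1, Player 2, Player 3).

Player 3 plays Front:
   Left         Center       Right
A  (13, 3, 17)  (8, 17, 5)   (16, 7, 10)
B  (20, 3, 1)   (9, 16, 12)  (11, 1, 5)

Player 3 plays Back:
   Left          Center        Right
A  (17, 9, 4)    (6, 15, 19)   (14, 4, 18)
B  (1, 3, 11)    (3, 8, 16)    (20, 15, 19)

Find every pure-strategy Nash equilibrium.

Pure-strategy Nash equilibria: (A, Center, Back); (B, Right, Back)

Player 1 against (Left, Front): payoffs 13, 20 → best response B.
Player 1 against (Left, Back): payoffs 17, 1 → best response A.
Player 1 against (Center, Front): payoffs 8, 9 → best response B.
Player 1 against (Center, Back): payoffs 6, 3 → best response A.
Player 1 against (Right, Front): payoffs 16, 11 → best response A.
Player 1 against (Right, Back): payoffs 14, 20 → best response B.
Player 2 against (A, Front): payoffs 3, 17, 7 → best response Center.
Player 2 against (A, Back): payoffs 9, 15, 4 → best response Center.
Player 2 against (B, Front): payoffs 3, 16, 1 → best response Center.
Player 2 against (B, Back): payoffs 3, 8, 15 → best response Right.
Player 3 against (A, Left): payoffs 17, 4 → best response Front.
Player 3 against (A, Center): payoffs 5, 19 → best response Back.
Player 3 against (A, Right): payoffs 10, 18 → best response Back.
Player 3 against (B, Left): payoffs 1, 11 → best response Back.
Player 3 against (B, Center): payoffs 12, 16 → best response Back.
Player 3 against (B, Right): payoffs 5, 19 → best response Back.
Mutual best responses: (A, Center, Back); (B, Right, Back).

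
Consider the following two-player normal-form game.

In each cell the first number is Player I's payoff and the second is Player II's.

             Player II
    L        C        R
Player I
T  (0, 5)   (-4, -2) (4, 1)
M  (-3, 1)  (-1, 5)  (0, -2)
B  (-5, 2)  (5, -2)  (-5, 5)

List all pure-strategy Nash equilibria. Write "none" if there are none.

(T, L): Player I gets 0, best alternative -3; Player II gets 5, best alternative 1. No profitable deviation — NE.
(T, C): Player I can switch to M (-4 → -1). Not NE.
(T, R): Player II can switch to L (1 → 5). Not NE.
(M, L): Player I can switch to T (-3 → 0). Not NE.
(M, C): Player I can switch to B (-1 → 5). Not NE.
(M, R): Player I can switch to T (0 → 4). Not NE.
(B, L): Player I can switch to T (-5 → 0). Not NE.
(The remaining 2 profiles each have a profitable deviation by the same check.)

Pure NE: (T, L)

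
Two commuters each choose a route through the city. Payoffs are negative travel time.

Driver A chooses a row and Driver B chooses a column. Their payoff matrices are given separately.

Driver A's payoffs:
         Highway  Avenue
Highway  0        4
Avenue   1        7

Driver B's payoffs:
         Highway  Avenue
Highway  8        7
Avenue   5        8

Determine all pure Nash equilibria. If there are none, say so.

The unique pure-strategy Nash equilibrium is (Avenue, Avenue).

(Highway, Highway): Driver A can switch to Avenue (0 → 1). Not NE.
(Highway, Avenue): Driver A can switch to Avenue (4 → 7). Not NE.
(Avenue, Highway): Driver B can switch to Avenue (5 → 8). Not NE.
(Avenue, Avenue): Driver A gets 7, best alternative 4; Driver B gets 8, best alternative 5. No profitable deviation — NE.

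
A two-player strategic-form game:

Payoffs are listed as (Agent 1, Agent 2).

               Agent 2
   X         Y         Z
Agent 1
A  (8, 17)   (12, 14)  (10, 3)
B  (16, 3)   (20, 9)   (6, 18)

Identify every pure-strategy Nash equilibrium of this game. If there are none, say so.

Agent 1 against X: payoffs 8, 16 → best response B.
Agent 1 against Y: payoffs 12, 20 → best response B.
Agent 1 against Z: payoffs 10, 6 → best response A.
Agent 2 against A: payoffs 17, 14, 3 → best response X.
Agent 2 against B: payoffs 3, 9, 18 → best response Z.
No profile is a mutual best response for all players.

This game has no pure Nash equilibrium.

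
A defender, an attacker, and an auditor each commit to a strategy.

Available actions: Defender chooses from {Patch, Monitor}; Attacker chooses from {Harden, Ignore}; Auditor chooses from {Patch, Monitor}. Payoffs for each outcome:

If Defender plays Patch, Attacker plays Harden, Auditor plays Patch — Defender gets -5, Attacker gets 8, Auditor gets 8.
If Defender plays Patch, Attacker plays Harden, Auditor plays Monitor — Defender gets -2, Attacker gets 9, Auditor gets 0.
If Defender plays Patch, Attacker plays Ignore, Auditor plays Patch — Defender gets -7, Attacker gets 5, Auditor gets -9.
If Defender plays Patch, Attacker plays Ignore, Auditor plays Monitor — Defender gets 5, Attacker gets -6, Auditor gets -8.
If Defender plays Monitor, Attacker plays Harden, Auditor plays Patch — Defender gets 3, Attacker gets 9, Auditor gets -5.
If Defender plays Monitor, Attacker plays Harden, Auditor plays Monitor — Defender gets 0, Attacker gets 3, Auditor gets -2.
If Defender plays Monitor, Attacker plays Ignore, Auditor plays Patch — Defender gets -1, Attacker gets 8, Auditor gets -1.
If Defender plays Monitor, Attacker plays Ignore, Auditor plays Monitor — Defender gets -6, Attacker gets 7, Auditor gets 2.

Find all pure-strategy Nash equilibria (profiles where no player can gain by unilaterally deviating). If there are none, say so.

Defender against (Harden, Patch): payoffs -5, 3 → best response Monitor.
Defender against (Harden, Monitor): payoffs -2, 0 → best response Monitor.
Defender against (Ignore, Patch): payoffs -7, -1 → best response Monitor.
Defender against (Ignore, Monitor): payoffs 5, -6 → best response Patch.
Attacker against (Patch, Patch): payoffs 8, 5 → best response Harden.
Attacker against (Patch, Monitor): payoffs 9, -6 → best response Harden.
Attacker against (Monitor, Patch): payoffs 9, 8 → best response Harden.
Attacker against (Monitor, Monitor): payoffs 3, 7 → best response Ignore.
Auditor against (Patch, Harden): payoffs 8, 0 → best response Patch.
Auditor against (Patch, Ignore): payoffs -9, -8 → best response Monitor.
Auditor against (Monitor, Harden): payoffs -5, -2 → best response Monitor.
Auditor against (Monitor, Ignore): payoffs -1, 2 → best response Monitor.
No profile is a mutual best response for all players.

No pure-strategy Nash equilibrium.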